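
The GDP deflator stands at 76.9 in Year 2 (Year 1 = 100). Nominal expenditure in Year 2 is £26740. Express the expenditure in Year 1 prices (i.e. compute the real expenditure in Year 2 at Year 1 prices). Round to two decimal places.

34772.43

Real = Nominal ÷ (Index/100) = 26740 ÷ (76.9/100)
     = 26740 ÷ 0.769 = 34772.4317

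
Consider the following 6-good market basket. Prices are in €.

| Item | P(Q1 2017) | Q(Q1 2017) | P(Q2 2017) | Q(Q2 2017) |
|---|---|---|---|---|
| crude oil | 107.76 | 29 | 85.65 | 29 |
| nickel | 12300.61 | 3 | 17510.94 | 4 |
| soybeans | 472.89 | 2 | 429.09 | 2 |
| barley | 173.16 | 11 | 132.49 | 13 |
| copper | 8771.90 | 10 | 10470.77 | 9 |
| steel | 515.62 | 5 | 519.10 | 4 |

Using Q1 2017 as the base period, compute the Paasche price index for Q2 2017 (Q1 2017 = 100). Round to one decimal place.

Paasche price index uses current-period quantities as weights.
ΣP(Q2 2017)·Q(Q2 2017) = 85.65×29 + 17510.94×4 + 429.09×2 + 132.49×13 + 10470.77×9 + 519.10×4 = 2483.85 + 70043.76 + 858.18 + 1722.37 + 94236.93 + 2076.4 = 171421.49
ΣP(Q1 2017)·Q(Q2 2017) = 107.76×29 + 12300.61×4 + 472.89×2 + 173.16×13 + 8771.90×9 + 515.62×4 = 3125.04 + 49202.44 + 945.78 + 2251.08 + 78947.1 + 2062.48 = 136533.92
Index = 171421.49 / 136533.92 × 100 = 125.5523

125.6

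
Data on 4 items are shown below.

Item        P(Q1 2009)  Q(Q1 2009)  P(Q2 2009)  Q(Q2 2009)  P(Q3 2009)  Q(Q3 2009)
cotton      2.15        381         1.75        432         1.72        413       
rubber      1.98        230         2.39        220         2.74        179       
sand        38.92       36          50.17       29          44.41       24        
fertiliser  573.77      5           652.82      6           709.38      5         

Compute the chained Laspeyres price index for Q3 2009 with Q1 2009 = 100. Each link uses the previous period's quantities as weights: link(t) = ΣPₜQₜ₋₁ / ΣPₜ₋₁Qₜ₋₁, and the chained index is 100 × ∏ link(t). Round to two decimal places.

Link Q1 2009→Q2 2009:
ΣP(Q2 2009)Q(Q1 2009) = 1.75×381 + 2.39×230 + 50.17×36 + 652.82×5 = 666.75 + 549.7 + 1806.12 + 3264.1 = 6286.67
ΣP(Q1 2009)Q(Q1 2009) = 2.15×381 + 1.98×230 + 38.92×36 + 573.77×5 = 819.15 + 455.4 + 1401.12 + 2868.85 = 5544.52
link = 6286.67/5544.52 = 1.133853
Link Q2 2009→Q3 2009:
ΣP(Q3 2009)Q(Q2 2009) = 1.72×432 + 2.74×220 + 44.41×29 + 709.38×6 = 743.04 + 602.8 + 1287.89 + 4256.28 = 6890.01
ΣP(Q2 2009)Q(Q2 2009) = 1.75×432 + 2.39×220 + 50.17×29 + 652.82×6 = 756 + 525.8 + 1454.93 + 3916.92 = 6653.65
link = 6890.01/6653.65 = 1.035523
Chained index = 100 × 1.133853 × 1.035523 = 117.4131

117.41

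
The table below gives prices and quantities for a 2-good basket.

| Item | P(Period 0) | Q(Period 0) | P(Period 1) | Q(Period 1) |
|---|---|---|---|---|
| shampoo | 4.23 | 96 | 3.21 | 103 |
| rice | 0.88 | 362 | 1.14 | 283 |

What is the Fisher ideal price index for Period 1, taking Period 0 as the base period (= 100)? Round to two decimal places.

Laspeyres component (base-period weights):
ΣP(Period 1)Q(Period 0) = 3.21×96 + 1.14×362 = 308.16 + 412.68 = 720.84
ΣP(Period 0)Q(Period 0) = 4.23×96 + 0.88×362 = 406.08 + 318.56 = 724.64
L = 720.84 / 724.64 × 100 = 99.4756
Paasche component (current-period weights):
ΣP(Period 1)Q(Period 1) = 3.21×103 + 1.14×283 = 330.63 + 322.62 = 653.25
ΣP(Period 0)Q(Period 1) = 4.23×103 + 0.88×283 = 435.69 + 249.04 = 684.73
P = 653.25 / 684.73 × 100 = 95.4026
Fisher = √(L × P) = √(99.4756 × 95.4026) = 97.4178

97.42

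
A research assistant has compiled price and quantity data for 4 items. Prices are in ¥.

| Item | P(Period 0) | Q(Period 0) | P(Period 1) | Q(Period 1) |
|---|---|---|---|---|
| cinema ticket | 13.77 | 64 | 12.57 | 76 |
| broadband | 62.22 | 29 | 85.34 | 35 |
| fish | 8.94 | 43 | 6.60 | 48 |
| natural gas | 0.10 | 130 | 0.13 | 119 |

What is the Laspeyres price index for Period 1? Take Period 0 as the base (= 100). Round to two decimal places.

116.12

Laspeyres price index uses base-period quantities as weights.
ΣP(Period 1)·Q(Period 0) = 12.57×64 + 85.34×29 + 6.60×43 + 0.13×130 = 804.48 + 2474.86 + 283.8 + 16.9 = 3580.04
ΣP(Period 0)·Q(Period 0) = 13.77×64 + 62.22×29 + 8.94×43 + 0.10×130 = 881.28 + 1804.38 + 384.42 + 13 = 3083.08
Index = 3580.04 / 3083.08 × 100 = 116.1189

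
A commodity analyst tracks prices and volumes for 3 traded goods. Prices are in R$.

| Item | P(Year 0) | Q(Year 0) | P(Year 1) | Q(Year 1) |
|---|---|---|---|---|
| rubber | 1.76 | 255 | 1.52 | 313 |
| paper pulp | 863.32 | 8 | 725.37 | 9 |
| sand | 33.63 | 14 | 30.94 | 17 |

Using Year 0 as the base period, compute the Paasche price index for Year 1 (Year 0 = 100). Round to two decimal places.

Paasche price index uses current-period quantities as weights.
ΣP(Year 1)·Q(Year 1) = 1.52×313 + 725.37×9 + 30.94×17 = 475.76 + 6528.33 + 525.98 = 7530.07
ΣP(Year 0)·Q(Year 1) = 1.76×313 + 863.32×9 + 33.63×17 = 550.88 + 7769.88 + 571.71 = 8892.47
Index = 7530.07 / 8892.47 × 100 = 84.6792

84.68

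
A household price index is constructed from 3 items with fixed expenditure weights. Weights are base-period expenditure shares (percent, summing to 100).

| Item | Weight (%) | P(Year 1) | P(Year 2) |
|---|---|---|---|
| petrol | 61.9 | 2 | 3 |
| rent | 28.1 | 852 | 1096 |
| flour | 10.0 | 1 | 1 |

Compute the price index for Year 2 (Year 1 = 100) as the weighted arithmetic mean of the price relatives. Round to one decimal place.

petrol: 61.9 × (3/2) = 61.9 × 1.500000 = 92.8500
rent: 28.1 × (1096/852) = 28.1 × 1.286385 = 36.1474
flour: 10.0 × (1/1) = 10.0 × 1.000000 = 10.0000
Index = Σ wᵢ·(p₁ᵢ/p₀ᵢ) = 92.8500 + 36.1474 + 10.0000 = 138.9974

139.0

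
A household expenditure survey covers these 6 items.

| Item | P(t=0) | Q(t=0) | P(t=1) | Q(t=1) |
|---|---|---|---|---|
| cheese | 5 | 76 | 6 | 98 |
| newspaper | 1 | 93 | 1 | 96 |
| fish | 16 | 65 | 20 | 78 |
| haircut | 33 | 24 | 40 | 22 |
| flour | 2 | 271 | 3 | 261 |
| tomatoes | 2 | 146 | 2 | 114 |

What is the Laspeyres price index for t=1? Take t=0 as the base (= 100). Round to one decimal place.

124.7

Laspeyres price index uses base-period quantities as weights.
ΣP(t=1)·Q(t=0) = 6×76 + 1×93 + 20×65 + 40×24 + 3×271 + 2×146 = 456 + 93 + 1300 + 960 + 813 + 292 = 3914
ΣP(t=0)·Q(t=0) = 5×76 + 1×93 + 16×65 + 33×24 + 2×271 + 2×146 = 380 + 93 + 1040 + 792 + 542 + 292 = 3139
Index = 3914 / 3139 × 100 = 124.6894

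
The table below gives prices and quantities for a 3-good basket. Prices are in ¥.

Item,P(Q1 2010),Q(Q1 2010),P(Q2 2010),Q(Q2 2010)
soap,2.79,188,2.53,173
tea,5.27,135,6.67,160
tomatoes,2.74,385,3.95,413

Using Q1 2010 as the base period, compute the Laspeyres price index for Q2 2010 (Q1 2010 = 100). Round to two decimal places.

Laspeyres price index uses base-period quantities as weights.
ΣP(Q2 2010)·Q(Q1 2010) = 2.53×188 + 6.67×135 + 3.95×385 = 475.64 + 900.45 + 1520.75 = 2896.84
ΣP(Q1 2010)·Q(Q1 2010) = 2.79×188 + 5.27×135 + 2.74×385 = 524.52 + 711.45 + 1054.9 = 2290.87
Index = 2896.84 / 2290.87 × 100 = 126.4515

126.45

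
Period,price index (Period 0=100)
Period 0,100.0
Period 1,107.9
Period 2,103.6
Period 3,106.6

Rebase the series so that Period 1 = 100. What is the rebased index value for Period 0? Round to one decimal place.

92.7

Rebased(Period 0) = 100.0 / 107.9 × 100 = 92.6784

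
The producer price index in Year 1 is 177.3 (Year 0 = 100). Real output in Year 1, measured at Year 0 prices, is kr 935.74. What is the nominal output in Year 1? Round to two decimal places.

1659.07

Nominal = Real × (Index/100) = 935.74 × (177.3/100)
        = 935.74 × 1.773 = 1659.0670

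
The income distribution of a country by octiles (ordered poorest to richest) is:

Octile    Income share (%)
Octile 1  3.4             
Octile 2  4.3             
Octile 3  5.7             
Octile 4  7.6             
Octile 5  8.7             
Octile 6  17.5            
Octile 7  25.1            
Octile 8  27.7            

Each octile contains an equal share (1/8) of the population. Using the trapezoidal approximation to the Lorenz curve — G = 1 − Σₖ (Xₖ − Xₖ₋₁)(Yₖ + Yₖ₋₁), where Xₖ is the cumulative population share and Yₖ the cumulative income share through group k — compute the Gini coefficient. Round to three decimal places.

Cumulative income shares Yₖ: 0.0340, 0.0770, 0.1340, 0.2100, 0.2970, 0.4720, 0.7230, 1.0000
Σ (Xₖ−Xₖ₋₁)(Yₖ+Yₖ₋₁) = (1/8)(0.0340+0.0000) + (1/8)(0.0770+0.0340) + (1/8)(0.1340+0.0770) + (1/8)(0.2100+0.1340) + (1/8)(0.2970+0.2100) + (1/8)(0.4720+0.2970) + (1/8)(0.7230+0.4720) + (1/8)(1.0000+0.7230)
  = 0.0043 + 0.0139 + 0.0264 + 0.0430 + 0.0634 + 0.0961 + 0.1494 + 0.2154 = 0.6118
G = 1 − 0.6118 = 0.3882

0.388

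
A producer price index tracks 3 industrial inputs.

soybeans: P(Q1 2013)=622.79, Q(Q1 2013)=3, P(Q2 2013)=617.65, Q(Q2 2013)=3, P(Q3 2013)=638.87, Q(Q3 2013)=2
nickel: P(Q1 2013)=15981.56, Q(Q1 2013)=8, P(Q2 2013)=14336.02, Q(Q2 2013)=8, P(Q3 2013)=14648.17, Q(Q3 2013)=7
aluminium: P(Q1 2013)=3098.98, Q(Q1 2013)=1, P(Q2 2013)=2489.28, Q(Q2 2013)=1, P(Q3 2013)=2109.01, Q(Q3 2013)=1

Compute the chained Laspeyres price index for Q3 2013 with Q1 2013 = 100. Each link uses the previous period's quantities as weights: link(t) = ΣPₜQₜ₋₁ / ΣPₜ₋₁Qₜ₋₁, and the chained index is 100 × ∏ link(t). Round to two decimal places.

Link Q1 2013→Q2 2013:
ΣP(Q2 2013)Q(Q1 2013) = 617.65×3 + 14336.02×8 + 2489.28×1 = 1852.95 + 114688.16 + 2489.28 = 119030.39
ΣP(Q1 2013)Q(Q1 2013) = 622.79×3 + 15981.56×8 + 3098.98×1 = 1868.37 + 127852.48 + 3098.98 = 132819.83
link = 119030.39/132819.83 = 0.896179
Link Q2 2013→Q3 2013:
ΣP(Q3 2013)Q(Q2 2013) = 638.87×3 + 14648.17×8 + 2109.01×1 = 1916.61 + 117185.36 + 2109.01 = 121210.98
ΣP(Q2 2013)Q(Q2 2013) = 617.65×3 + 14336.02×8 + 2489.28×1 = 1852.95 + 114688.16 + 2489.28 = 119030.39
link = 121210.98/119030.39 = 1.018320
Chained index = 100 × 0.896179 × 1.018320 = 91.2597

91.26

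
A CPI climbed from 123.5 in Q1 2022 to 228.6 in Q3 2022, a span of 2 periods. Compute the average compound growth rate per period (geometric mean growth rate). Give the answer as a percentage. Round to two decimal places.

Growth factor = (228.6/123.5)^(1/2) = (1.851012)^(1/2) = 1.360519
Growth rate = 1.360519 − 1 = 0.360519 = 36.0519%

36.05%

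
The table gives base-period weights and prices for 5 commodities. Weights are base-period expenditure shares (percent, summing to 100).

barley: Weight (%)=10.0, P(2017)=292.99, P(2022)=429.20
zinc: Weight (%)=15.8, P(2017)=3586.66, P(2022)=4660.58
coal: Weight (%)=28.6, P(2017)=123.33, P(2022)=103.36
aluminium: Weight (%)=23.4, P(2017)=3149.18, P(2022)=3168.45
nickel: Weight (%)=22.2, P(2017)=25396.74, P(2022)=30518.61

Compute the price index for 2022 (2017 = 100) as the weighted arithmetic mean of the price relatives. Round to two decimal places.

109.37

barley: 10.0 × (429.20/292.99) = 10.0 × 1.464896 = 14.6490
zinc: 15.8 × (4660.58/3586.66) = 15.8 × 1.299421 = 20.5308
coal: 28.6 × (103.36/123.33) = 28.6 × 0.838077 = 23.9690
aluminium: 23.4 × (3168.45/3149.18) = 23.4 × 1.006119 = 23.5432
nickel: 22.2 × (30518.61/25396.74) = 22.2 × 1.201674 = 26.6772
Index = Σ wᵢ·(p₁ᵢ/p₀ᵢ) = 14.6490 + 20.5308 + 23.9690 + 23.5432 + 26.6772 = 109.3692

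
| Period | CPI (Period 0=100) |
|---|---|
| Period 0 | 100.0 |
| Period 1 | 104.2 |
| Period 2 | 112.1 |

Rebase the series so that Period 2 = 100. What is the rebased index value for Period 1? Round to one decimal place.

Rebased(Period 1) = 104.2 / 112.1 × 100 = 92.9527

93.0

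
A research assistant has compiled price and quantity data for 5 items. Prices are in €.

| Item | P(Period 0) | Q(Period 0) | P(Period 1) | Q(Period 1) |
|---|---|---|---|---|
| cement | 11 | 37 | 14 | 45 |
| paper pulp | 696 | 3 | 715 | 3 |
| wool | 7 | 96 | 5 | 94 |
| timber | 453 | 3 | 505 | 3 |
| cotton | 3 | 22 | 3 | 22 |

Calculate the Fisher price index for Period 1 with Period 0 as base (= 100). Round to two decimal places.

Laspeyres component (base-period weights):
ΣP(Period 1)Q(Period 0) = 14×37 + 715×3 + 5×96 + 505×3 + 3×22 = 518 + 2145 + 480 + 1515 + 66 = 4724
ΣP(Period 0)Q(Period 0) = 11×37 + 696×3 + 7×96 + 453×3 + 3×22 = 407 + 2088 + 672 + 1359 + 66 = 4592
L = 4724 / 4592 × 100 = 102.8746
Paasche component (current-period weights):
ΣP(Period 1)Q(Period 1) = 14×45 + 715×3 + 5×94 + 505×3 + 3×22 = 630 + 2145 + 470 + 1515 + 66 = 4826
ΣP(Period 0)Q(Period 1) = 11×45 + 696×3 + 7×94 + 453×3 + 3×22 = 495 + 2088 + 658 + 1359 + 66 = 4666
P = 4826 / 4666 × 100 = 103.4291
Fisher = √(L × P) = √(102.8746 × 103.4291) = 103.1514

103.15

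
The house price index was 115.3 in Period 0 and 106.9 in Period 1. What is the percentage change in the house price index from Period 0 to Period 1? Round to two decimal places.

-7.29%

Change = (106.9 − 115.3) / 115.3 × 100
       = -8.4 / 115.3 × 100 = -7.2853%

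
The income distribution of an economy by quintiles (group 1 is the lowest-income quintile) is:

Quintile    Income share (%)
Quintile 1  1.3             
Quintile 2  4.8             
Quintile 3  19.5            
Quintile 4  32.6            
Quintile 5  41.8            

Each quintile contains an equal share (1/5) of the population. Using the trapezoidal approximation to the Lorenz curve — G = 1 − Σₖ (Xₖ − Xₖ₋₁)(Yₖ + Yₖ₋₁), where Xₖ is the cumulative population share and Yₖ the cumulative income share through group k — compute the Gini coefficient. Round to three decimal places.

Cumulative income shares Yₖ: 0.0130, 0.0610, 0.2560, 0.5820, 1.0000
Σ (Xₖ−Xₖ₋₁)(Yₖ+Yₖ₋₁) = (1/5)(0.0130+0.0000) + (1/5)(0.0610+0.0130) + (1/5)(0.2560+0.0610) + (1/5)(0.5820+0.2560) + (1/5)(1.0000+0.5820)
  = 0.0026 + 0.0148 + 0.0634 + 0.1676 + 0.3164 = 0.5648
G = 1 − 0.5648 = 0.4352

0.435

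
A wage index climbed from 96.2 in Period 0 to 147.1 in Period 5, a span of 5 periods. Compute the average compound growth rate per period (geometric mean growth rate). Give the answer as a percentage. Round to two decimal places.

Growth factor = (147.1/96.2)^(1/5) = (1.529106)^(1/5) = 1.088648
Growth rate = 1.088648 − 1 = 0.088648 = 8.8648%

8.86%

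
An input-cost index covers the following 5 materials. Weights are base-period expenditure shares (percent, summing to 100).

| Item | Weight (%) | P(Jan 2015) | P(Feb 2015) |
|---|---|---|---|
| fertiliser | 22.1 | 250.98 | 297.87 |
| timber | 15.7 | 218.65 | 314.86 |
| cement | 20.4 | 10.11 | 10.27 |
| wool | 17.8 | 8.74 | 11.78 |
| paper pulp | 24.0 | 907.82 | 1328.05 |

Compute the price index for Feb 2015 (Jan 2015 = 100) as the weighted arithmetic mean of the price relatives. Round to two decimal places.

fertiliser: 22.1 × (297.87/250.98) = 22.1 × 1.186828 = 26.2289
timber: 15.7 × (314.86/218.65) = 15.7 × 1.440018 = 22.6083
cement: 20.4 × (10.27/10.11) = 20.4 × 1.015826 = 20.7228
wool: 17.8 × (11.78/8.74) = 17.8 × 1.347826 = 23.9913
paper pulp: 24.0 × (1328.05/907.82) = 24.0 × 1.462900 = 35.1096
Index = Σ wᵢ·(p₁ᵢ/p₀ᵢ) = 26.2289 + 22.6083 + 20.7228 + 23.9913 + 35.1096 = 128.6609

128.66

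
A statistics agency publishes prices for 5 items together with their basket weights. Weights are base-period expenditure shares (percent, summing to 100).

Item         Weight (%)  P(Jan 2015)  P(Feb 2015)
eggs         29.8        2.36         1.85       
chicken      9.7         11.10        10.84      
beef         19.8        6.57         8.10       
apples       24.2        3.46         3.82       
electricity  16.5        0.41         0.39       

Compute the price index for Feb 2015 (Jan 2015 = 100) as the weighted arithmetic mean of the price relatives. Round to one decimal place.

99.7

eggs: 29.8 × (1.85/2.36) = 29.8 × 0.783898 = 23.3602
chicken: 9.7 × (10.84/11.10) = 9.7 × 0.976577 = 9.4728
beef: 19.8 × (8.10/6.57) = 19.8 × 1.232877 = 24.4110
apples: 24.2 × (3.82/3.46) = 24.2 × 1.104046 = 26.7179
electricity: 16.5 × (0.39/0.41) = 16.5 × 0.951220 = 15.6951
Index = Σ wᵢ·(p₁ᵢ/p₀ᵢ) = 23.3602 + 9.4728 + 24.4110 + 26.7179 + 15.6951 = 99.6570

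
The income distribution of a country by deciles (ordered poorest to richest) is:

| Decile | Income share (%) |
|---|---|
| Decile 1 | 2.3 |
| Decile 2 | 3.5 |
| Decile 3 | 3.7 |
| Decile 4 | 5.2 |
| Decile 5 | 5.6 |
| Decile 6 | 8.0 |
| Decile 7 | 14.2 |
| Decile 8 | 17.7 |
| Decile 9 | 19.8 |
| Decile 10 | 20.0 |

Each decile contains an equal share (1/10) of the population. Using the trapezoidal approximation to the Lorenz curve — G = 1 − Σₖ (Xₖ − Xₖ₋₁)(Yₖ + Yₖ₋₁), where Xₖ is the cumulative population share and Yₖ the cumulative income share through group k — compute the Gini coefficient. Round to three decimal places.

Cumulative income shares Yₖ: 0.0230, 0.0580, 0.0950, 0.1470, 0.2030, 0.2830, 0.4250, 0.6020, 0.8000, 1.0000
Σ (Xₖ−Xₖ₋₁)(Yₖ+Yₖ₋₁) = (1/10)(0.0230+0.0000) + (1/10)(0.0580+0.0230) + (1/10)(0.0950+0.0580) + (1/10)(0.1470+0.0950) + (1/10)(0.2030+0.1470) + (1/10)(0.2830+0.2030) + (1/10)(0.4250+0.2830) + (1/10)(0.6020+0.4250) + (1/10)(0.8000+0.6020) + (1/10)(1.0000+0.8000)
  = 0.0023 + 0.0081 + 0.0153 + 0.0242 + 0.0350 + 0.0486 + 0.0708 + 0.1027 + 0.1402 + 0.1800 = 0.6272
G = 1 − 0.6272 = 0.3728

0.373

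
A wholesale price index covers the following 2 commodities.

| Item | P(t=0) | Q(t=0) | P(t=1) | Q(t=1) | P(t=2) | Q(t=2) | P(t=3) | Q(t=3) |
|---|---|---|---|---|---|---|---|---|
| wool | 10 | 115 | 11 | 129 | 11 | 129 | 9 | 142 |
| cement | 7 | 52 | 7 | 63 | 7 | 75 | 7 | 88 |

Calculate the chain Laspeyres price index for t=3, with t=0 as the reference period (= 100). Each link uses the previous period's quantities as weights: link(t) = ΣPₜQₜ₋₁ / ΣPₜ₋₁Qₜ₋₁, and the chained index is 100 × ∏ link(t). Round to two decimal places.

93.32

Link t=0→t=1:
ΣP(t=1)Q(t=0) = 11×115 + 7×52 = 1265 + 364 = 1629
ΣP(t=0)Q(t=0) = 10×115 + 7×52 = 1150 + 364 = 1514
link = 1629/1514 = 1.075958
Link t=1→t=2:
ΣP(t=2)Q(t=1) = 11×129 + 7×63 = 1419 + 441 = 1860
ΣP(t=1)Q(t=1) = 11×129 + 7×63 = 1419 + 441 = 1860
link = 1860/1860 = 1.000000
Link t=2→t=3:
ΣP(t=3)Q(t=2) = 9×129 + 7×75 = 1161 + 525 = 1686
ΣP(t=2)Q(t=2) = 11×129 + 7×75 = 1419 + 525 = 1944
link = 1686/1944 = 0.867284
Chained index = 100 × 1.075958 × 1.000000 × 0.867284 = 93.3161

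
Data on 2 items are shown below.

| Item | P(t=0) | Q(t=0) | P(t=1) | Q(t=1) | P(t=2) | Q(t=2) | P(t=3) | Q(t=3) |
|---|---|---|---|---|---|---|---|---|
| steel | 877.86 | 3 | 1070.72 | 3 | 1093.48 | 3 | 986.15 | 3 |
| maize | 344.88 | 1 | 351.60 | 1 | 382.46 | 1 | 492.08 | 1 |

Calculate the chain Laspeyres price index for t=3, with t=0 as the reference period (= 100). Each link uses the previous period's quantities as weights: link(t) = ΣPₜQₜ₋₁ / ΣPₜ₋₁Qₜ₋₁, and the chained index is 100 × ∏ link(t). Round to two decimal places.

Link t=0→t=1:
ΣP(t=1)Q(t=0) = 1070.72×3 + 351.60×1 = 3212.16 + 351.6 = 3563.76
ΣP(t=0)Q(t=0) = 877.86×3 + 344.88×1 = 2633.58 + 344.88 = 2978.46
link = 3563.76/2978.46 = 1.196511
Link t=1→t=2:
ΣP(t=2)Q(t=1) = 1093.48×3 + 382.46×1 = 3280.44 + 382.46 = 3662.9
ΣP(t=1)Q(t=1) = 1070.72×3 + 351.60×1 = 3212.16 + 351.6 = 3563.76
link = 3662.9/3563.76 = 1.027819
Link t=2→t=3:
ΣP(t=3)Q(t=2) = 986.15×3 + 492.08×1 = 2958.45 + 492.08 = 3450.53
ΣP(t=2)Q(t=2) = 1093.48×3 + 382.46×1 = 3280.44 + 382.46 = 3662.9
link = 3450.53/3662.9 = 0.942021
Chained index = 100 × 1.196511 × 1.027819 × 0.942021 = 115.8495

115.85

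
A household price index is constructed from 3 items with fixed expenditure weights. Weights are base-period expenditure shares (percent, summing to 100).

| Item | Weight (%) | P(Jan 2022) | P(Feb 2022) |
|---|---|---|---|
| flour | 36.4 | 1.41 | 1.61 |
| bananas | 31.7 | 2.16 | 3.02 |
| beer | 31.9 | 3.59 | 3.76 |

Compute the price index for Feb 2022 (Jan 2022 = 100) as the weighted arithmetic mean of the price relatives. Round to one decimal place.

119.3

flour: 36.4 × (1.61/1.41) = 36.4 × 1.141844 = 41.5631
bananas: 31.7 × (3.02/2.16) = 31.7 × 1.398148 = 44.3213
beer: 31.9 × (3.76/3.59) = 31.9 × 1.047354 = 33.4106
Index = Σ wᵢ·(p₁ᵢ/p₀ᵢ) = 41.5631 + 44.3213 + 33.4106 = 119.2950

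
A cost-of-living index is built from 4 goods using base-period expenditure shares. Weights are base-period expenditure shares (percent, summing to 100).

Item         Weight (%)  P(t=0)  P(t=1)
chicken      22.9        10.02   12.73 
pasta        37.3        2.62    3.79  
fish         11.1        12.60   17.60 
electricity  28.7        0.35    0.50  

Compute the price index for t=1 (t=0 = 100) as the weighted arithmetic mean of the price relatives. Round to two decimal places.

chicken: 22.9 × (12.73/10.02) = 22.9 × 1.270459 = 29.0935
pasta: 37.3 × (3.79/2.62) = 37.3 × 1.446565 = 53.9569
fish: 11.1 × (17.60/12.60) = 11.1 × 1.396825 = 15.5048
electricity: 28.7 × (0.50/0.35) = 28.7 × 1.428571 = 41.0000
Index = Σ wᵢ·(p₁ᵢ/p₀ᵢ) = 29.0935 + 53.9569 + 15.5048 + 41.0000 = 139.5551

139.56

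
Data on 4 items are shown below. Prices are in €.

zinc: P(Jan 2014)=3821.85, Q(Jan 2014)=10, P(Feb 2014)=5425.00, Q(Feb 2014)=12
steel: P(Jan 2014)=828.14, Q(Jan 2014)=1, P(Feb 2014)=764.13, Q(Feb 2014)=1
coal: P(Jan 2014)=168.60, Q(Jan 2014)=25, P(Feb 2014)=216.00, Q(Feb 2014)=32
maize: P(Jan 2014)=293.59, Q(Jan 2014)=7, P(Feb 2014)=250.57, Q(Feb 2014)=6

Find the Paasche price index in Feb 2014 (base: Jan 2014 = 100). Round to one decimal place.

137.9

Paasche price index uses current-period quantities as weights.
ΣP(Feb 2014)·Q(Feb 2014) = 5425.00×12 + 764.13×1 + 216.00×32 + 250.57×6 = 65100 + 764.13 + 6912 + 1503.42 = 74279.55
ΣP(Jan 2014)·Q(Feb 2014) = 3821.85×12 + 828.14×1 + 168.60×32 + 293.59×6 = 45862.2 + 828.14 + 5395.2 + 1761.54 = 53847.08
Index = 74279.55 / 53847.08 × 100 = 137.9454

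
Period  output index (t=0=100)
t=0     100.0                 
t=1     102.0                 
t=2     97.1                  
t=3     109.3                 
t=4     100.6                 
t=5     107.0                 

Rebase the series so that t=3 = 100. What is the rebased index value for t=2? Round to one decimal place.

Rebased(t=2) = 97.1 / 109.3 × 100 = 88.8381

88.8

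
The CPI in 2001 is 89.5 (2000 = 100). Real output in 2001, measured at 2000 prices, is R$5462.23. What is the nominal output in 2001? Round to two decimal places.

4888.70

Nominal = Real × (Index/100) = 5462.23 × (89.5/100)
        = 5462.23 × 0.895 = 4888.6959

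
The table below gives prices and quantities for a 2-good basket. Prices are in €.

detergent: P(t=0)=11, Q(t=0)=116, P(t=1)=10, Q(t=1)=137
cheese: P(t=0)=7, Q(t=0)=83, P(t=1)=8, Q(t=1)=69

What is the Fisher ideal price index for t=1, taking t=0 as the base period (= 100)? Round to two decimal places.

Laspeyres component (base-period weights):
ΣP(t=1)Q(t=0) = 10×116 + 8×83 = 1160 + 664 = 1824
ΣP(t=0)Q(t=0) = 11×116 + 7×83 = 1276 + 581 = 1857
L = 1824 / 1857 × 100 = 98.2229
Paasche component (current-period weights):
ΣP(t=1)Q(t=1) = 10×137 + 8×69 = 1370 + 552 = 1922
ΣP(t=0)Q(t=1) = 11×137 + 7×69 = 1507 + 483 = 1990
P = 1922 / 1990 × 100 = 96.5829
Fisher = √(L × P) = √(98.2229 × 96.5829) = 97.3995

97.40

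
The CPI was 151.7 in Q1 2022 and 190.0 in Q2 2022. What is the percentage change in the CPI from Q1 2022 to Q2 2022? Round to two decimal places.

25.25%

Change = (190.0 − 151.7) / 151.7 × 100
       = 38.3 / 151.7 × 100 = 25.2472%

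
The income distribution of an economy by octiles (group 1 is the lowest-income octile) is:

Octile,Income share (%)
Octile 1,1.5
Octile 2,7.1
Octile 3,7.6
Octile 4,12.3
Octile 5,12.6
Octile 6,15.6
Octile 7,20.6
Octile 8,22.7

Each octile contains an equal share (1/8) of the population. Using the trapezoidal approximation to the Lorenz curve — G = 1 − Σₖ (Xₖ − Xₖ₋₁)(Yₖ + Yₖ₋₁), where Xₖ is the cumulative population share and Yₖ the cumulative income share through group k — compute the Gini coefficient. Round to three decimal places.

0.300

Cumulative income shares Yₖ: 0.0150, 0.0860, 0.1620, 0.2850, 0.4110, 0.5670, 0.7730, 1.0000
Σ (Xₖ−Xₖ₋₁)(Yₖ+Yₖ₋₁) = (1/8)(0.0150+0.0000) + (1/8)(0.0860+0.0150) + (1/8)(0.1620+0.0860) + (1/8)(0.2850+0.1620) + (1/8)(0.4110+0.2850) + (1/8)(0.5670+0.4110) + (1/8)(0.7730+0.5670) + (1/8)(1.0000+0.7730)
  = 0.0019 + 0.0126 + 0.0310 + 0.0559 + 0.0870 + 0.1222 + 0.1675 + 0.2216 = 0.6997
G = 1 − 0.6997 = 0.3003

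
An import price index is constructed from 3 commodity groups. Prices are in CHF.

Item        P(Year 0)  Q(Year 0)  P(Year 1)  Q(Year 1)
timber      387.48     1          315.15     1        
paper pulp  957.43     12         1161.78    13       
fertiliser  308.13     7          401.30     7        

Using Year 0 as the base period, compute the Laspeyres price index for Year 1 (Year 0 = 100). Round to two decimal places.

Laspeyres price index uses base-period quantities as weights.
ΣP(Year 1)·Q(Year 0) = 315.15×1 + 1161.78×12 + 401.30×7 = 315.15 + 13941.36 + 2809.1 = 17065.61
ΣP(Year 0)·Q(Year 0) = 387.48×1 + 957.43×12 + 308.13×7 = 387.48 + 11489.16 + 2156.91 = 14033.55
Index = 17065.61 / 14033.55 × 100 = 121.6058

121.61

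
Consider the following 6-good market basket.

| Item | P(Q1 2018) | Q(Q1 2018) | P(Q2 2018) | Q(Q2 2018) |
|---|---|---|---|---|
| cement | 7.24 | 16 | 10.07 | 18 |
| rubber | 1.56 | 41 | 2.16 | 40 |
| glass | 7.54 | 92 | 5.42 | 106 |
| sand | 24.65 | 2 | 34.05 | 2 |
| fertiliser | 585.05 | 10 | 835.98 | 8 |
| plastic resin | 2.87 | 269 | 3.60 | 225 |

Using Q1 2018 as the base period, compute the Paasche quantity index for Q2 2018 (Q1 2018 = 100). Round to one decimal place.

82.9

Paasche quantity index uses current-period prices as weights.
ΣP(Q2 2018)·Q(Q2 2018) = 10.07×18 + 2.16×40 + 5.42×106 + 34.05×2 + 835.98×8 + 3.60×225 = 181.26 + 86.4 + 574.52 + 68.1 + 6687.84 + 810 = 8408.12
ΣP(Q2 2018)·Q(Q1 2018) = 10.07×16 + 2.16×41 + 5.42×92 + 34.05×2 + 835.98×10 + 3.60×269 = 161.12 + 88.56 + 498.64 + 68.1 + 8359.8 + 968.4 = 10144.62
Index = 8408.12 / 10144.62 × 100 = 82.8826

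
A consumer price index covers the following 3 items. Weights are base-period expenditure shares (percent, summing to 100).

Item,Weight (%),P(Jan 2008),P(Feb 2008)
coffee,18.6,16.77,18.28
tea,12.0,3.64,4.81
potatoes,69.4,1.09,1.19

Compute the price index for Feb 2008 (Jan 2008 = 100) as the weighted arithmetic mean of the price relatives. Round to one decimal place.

coffee: 18.6 × (18.28/16.77) = 18.6 × 1.090042 = 20.2748
tea: 12.0 × (4.81/3.64) = 12.0 × 1.321429 = 15.8571
potatoes: 69.4 × (1.19/1.09) = 69.4 × 1.091743 = 75.7670
Index = Σ wᵢ·(p₁ᵢ/p₀ᵢ) = 20.2748 + 15.8571 + 75.7670 = 111.8989

111.9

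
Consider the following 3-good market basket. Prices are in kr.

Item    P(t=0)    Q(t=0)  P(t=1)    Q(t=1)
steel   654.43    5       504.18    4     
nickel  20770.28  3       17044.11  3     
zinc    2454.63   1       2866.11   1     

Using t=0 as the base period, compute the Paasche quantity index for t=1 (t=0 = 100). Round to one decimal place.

Paasche quantity index uses current-period prices as weights.
ΣP(t=1)·Q(t=1) = 504.18×4 + 17044.11×3 + 2866.11×1 = 2016.72 + 51132.33 + 2866.11 = 56015.16
ΣP(t=1)·Q(t=0) = 504.18×5 + 17044.11×3 + 2866.11×1 = 2520.9 + 51132.33 + 2866.11 = 56519.34
Index = 56015.16 / 56519.34 × 100 = 99.1080

99.1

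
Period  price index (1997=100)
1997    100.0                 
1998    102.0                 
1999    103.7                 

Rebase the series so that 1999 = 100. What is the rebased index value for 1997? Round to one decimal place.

Rebased(1997) = 100.0 / 103.7 × 100 = 96.4320

96.4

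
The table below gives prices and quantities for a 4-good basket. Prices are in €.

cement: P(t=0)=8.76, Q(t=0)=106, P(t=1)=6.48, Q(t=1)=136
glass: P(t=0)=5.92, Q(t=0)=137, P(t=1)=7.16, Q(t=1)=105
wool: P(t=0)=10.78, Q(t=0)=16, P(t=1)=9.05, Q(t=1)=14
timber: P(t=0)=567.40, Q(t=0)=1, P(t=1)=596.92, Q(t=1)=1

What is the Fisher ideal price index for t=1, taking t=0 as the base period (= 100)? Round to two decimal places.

95.12

Laspeyres component (base-period weights):
ΣP(t=1)Q(t=0) = 6.48×106 + 7.16×137 + 9.05×16 + 596.92×1 = 686.88 + 980.92 + 144.8 + 596.92 = 2409.52
ΣP(t=0)Q(t=0) = 8.76×106 + 5.92×137 + 10.78×16 + 567.40×1 = 928.56 + 811.04 + 172.48 + 567.4 = 2479.48
L = 2409.52 / 2479.48 × 100 = 97.1784
Paasche component (current-period weights):
ΣP(t=1)Q(t=1) = 6.48×136 + 7.16×105 + 9.05×14 + 596.92×1 = 881.28 + 751.8 + 126.7 + 596.92 = 2356.7
ΣP(t=0)Q(t=1) = 8.76×136 + 5.92×105 + 10.78×14 + 567.40×1 = 1191.36 + 621.6 + 150.92 + 567.4 = 2531.28
P = 2356.7 / 2531.28 × 100 = 93.1031
Fisher = √(L × P) = √(97.1784 × 93.1031) = 95.1189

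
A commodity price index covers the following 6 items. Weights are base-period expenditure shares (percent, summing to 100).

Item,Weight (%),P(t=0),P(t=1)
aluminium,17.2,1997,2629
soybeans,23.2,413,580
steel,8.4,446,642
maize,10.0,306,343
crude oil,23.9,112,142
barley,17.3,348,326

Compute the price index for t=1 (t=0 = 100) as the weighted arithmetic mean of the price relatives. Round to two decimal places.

125.03

aluminium: 17.2 × (2629/1997) = 17.2 × 1.316475 = 22.6434
soybeans: 23.2 × (580/413) = 23.2 × 1.404358 = 32.5811
steel: 8.4 × (642/446) = 8.4 × 1.439462 = 12.0915
maize: 10.0 × (343/306) = 10.0 × 1.120915 = 11.2092
crude oil: 23.9 × (142/112) = 23.9 × 1.267857 = 30.3018
barley: 17.3 × (326/348) = 17.3 × 0.936782 = 16.2063
Index = Σ wᵢ·(p₁ᵢ/p₀ᵢ) = 22.6434 + 32.5811 + 12.0915 + 11.2092 + 30.3018 + 16.2063 = 125.0332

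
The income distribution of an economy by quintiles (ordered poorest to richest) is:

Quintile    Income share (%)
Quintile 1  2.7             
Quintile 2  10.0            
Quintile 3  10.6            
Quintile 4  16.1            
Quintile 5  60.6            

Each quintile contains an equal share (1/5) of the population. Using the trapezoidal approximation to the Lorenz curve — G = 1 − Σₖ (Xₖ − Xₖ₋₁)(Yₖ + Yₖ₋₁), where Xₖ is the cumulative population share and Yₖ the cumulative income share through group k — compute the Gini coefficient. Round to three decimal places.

Cumulative income shares Yₖ: 0.0270, 0.1270, 0.2330, 0.3940, 1.0000
Σ (Xₖ−Xₖ₋₁)(Yₖ+Yₖ₋₁) = (1/5)(0.0270+0.0000) + (1/5)(0.1270+0.0270) + (1/5)(0.2330+0.1270) + (1/5)(0.3940+0.2330) + (1/5)(1.0000+0.3940)
  = 0.0054 + 0.0308 + 0.0720 + 0.1254 + 0.2788 = 0.5124
G = 1 − 0.5124 = 0.4876

0.488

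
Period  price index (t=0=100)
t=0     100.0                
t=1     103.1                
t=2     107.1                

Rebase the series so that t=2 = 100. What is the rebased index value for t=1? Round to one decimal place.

Rebased(t=1) = 103.1 / 107.1 × 100 = 96.2652

96.3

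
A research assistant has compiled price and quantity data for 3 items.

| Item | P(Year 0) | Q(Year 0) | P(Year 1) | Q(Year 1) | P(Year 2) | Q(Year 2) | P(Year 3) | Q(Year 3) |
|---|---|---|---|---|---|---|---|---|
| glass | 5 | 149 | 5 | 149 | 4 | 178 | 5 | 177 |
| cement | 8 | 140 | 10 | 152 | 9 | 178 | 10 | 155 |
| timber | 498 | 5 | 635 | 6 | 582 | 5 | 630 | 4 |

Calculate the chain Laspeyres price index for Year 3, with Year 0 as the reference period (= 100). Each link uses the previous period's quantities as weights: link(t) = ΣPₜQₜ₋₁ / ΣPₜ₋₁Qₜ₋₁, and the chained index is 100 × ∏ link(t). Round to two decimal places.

122.23

Link Year 0→Year 1:
ΣP(Year 1)Q(Year 0) = 5×149 + 10×140 + 635×5 = 745 + 1400 + 3175 = 5320
ΣP(Year 0)Q(Year 0) = 5×149 + 8×140 + 498×5 = 745 + 1120 + 2490 = 4355
link = 5320/4355 = 1.221584
Link Year 1→Year 2:
ΣP(Year 2)Q(Year 1) = 4×149 + 9×152 + 582×6 = 596 + 1368 + 3492 = 5456
ΣP(Year 1)Q(Year 1) = 5×149 + 10×152 + 635×6 = 745 + 1520 + 3810 = 6075
link = 5456/6075 = 0.898107
Link Year 2→Year 3:
ΣP(Year 3)Q(Year 2) = 5×178 + 10×178 + 630×5 = 890 + 1780 + 3150 = 5820
ΣP(Year 2)Q(Year 2) = 4×178 + 9×178 + 582×5 = 712 + 1602 + 2910 = 5224
link = 5820/5224 = 1.114089
Chained index = 100 × 1.221584 × 0.898107 × 1.114089 = 122.2282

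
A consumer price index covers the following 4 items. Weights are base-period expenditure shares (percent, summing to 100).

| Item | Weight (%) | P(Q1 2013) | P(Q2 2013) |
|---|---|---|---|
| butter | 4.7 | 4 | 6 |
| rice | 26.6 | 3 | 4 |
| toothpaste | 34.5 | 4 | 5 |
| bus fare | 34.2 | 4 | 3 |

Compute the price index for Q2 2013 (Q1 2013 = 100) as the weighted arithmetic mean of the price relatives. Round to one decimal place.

111.3

butter: 4.7 × (6/4) = 4.7 × 1.500000 = 7.0500
rice: 26.6 × (4/3) = 26.6 × 1.333333 = 35.4667
toothpaste: 34.5 × (5/4) = 34.5 × 1.250000 = 43.1250
bus fare: 34.2 × (3/4) = 34.2 × 0.750000 = 25.6500
Index = Σ wᵢ·(p₁ᵢ/p₀ᵢ) = 7.0500 + 35.4667 + 43.1250 + 25.6500 = 111.2917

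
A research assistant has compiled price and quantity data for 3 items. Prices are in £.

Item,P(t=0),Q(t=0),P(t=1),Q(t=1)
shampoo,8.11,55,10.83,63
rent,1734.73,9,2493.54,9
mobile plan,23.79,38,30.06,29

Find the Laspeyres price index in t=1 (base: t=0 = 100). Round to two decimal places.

142.55

Laspeyres price index uses base-period quantities as weights.
ΣP(t=1)·Q(t=0) = 10.83×55 + 2493.54×9 + 30.06×38 = 595.65 + 22441.86 + 1142.28 = 24179.79
ΣP(t=0)·Q(t=0) = 8.11×55 + 1734.73×9 + 23.79×38 = 446.05 + 15612.57 + 904.02 = 16962.64
Index = 24179.79 / 16962.64 × 100 = 142.5473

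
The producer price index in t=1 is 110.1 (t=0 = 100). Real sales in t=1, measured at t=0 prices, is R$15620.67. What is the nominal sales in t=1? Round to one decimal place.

Nominal = Real × (Index/100) = 15620.67 × (110.1/100)
        = 15620.67 × 1.101 = 17198.3577

17198.4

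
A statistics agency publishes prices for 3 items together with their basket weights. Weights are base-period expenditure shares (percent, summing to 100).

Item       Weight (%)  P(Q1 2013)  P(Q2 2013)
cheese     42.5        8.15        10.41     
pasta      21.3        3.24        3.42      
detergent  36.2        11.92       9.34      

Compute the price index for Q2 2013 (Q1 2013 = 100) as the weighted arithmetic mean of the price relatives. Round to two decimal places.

cheese: 42.5 × (10.41/8.15) = 42.5 × 1.277301 = 54.2853
pasta: 21.3 × (3.42/3.24) = 21.3 × 1.055556 = 22.4833
detergent: 36.2 × (9.34/11.92) = 36.2 × 0.783557 = 28.3648
Index = Σ wᵢ·(p₁ᵢ/p₀ᵢ) = 54.2853 + 22.4833 + 28.3648 = 105.1334

105.13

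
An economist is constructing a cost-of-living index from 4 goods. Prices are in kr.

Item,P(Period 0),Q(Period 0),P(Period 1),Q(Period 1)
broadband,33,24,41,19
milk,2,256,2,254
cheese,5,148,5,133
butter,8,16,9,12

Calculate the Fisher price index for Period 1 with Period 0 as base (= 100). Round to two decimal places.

109.11

Laspeyres component (base-period weights):
ΣP(Period 1)Q(Period 0) = 41×24 + 2×256 + 5×148 + 9×16 = 984 + 512 + 740 + 144 = 2380
ΣP(Period 0)Q(Period 0) = 33×24 + 2×256 + 5×148 + 8×16 = 792 + 512 + 740 + 128 = 2172
L = 2380 / 2172 × 100 = 109.5764
Paasche component (current-period weights):
ΣP(Period 1)Q(Period 1) = 41×19 + 2×254 + 5×133 + 9×12 = 779 + 508 + 665 + 108 = 2060
ΣP(Period 0)Q(Period 1) = 33×19 + 2×254 + 5×133 + 8×12 = 627 + 508 + 665 + 96 = 1896
P = 2060 / 1896 × 100 = 108.6498
Fisher = √(L × P) = √(109.5764 × 108.6498) = 109.1121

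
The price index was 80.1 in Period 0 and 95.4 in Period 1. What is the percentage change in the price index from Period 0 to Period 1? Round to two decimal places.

19.10%

Change = (95.4 − 80.1) / 80.1 × 100
       = 15.3 / 80.1 × 100 = 19.1011%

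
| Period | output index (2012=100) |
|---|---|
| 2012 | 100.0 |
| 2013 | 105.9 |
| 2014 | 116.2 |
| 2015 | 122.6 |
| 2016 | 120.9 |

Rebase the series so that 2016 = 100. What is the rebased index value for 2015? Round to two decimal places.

Rebased(2015) = 122.6 / 120.9 × 100 = 101.4061

101.41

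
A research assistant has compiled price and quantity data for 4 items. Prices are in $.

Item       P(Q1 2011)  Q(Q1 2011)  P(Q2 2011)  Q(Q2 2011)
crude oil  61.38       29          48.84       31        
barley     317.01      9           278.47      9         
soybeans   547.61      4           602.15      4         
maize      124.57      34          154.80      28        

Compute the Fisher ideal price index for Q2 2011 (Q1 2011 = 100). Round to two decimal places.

103.99

Laspeyres component (base-period weights):
ΣP(Q2 2011)Q(Q1 2011) = 48.84×29 + 278.47×9 + 602.15×4 + 154.80×34 = 1416.36 + 2506.23 + 2408.6 + 5263.2 = 11594.39
ΣP(Q1 2011)Q(Q1 2011) = 61.38×29 + 317.01×9 + 547.61×4 + 124.57×34 = 1780.02 + 2853.09 + 2190.44 + 4235.38 = 11058.93
L = 11594.39 / 11058.93 × 100 = 104.8419
Paasche component (current-period weights):
ΣP(Q2 2011)Q(Q2 2011) = 48.84×31 + 278.47×9 + 602.15×4 + 154.80×28 = 1514.04 + 2506.23 + 2408.6 + 4334.4 = 10763.27
ΣP(Q1 2011)Q(Q2 2011) = 61.38×31 + 317.01×9 + 547.61×4 + 124.57×28 = 1902.78 + 2853.09 + 2190.44 + 3487.96 = 10434.27
P = 10763.27 / 10434.27 × 100 = 103.1531
Fisher = √(L × P) = √(104.8419 × 103.1531) = 103.9940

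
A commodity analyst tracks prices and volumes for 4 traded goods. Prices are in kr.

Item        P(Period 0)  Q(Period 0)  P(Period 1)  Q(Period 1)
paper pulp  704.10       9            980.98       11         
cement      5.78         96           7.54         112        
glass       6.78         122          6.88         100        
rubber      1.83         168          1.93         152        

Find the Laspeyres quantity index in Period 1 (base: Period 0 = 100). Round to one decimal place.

Laspeyres quantity index uses base-period prices as weights.
ΣP(Period 0)·Q(Period 1) = 704.10×11 + 5.78×112 + 6.78×100 + 1.83×152 = 7745.1 + 647.36 + 678 + 278.16 = 9348.62
ΣP(Period 0)·Q(Period 0) = 704.10×9 + 5.78×96 + 6.78×122 + 1.83×168 = 6336.9 + 554.88 + 827.16 + 307.44 = 8026.38
Index = 9348.62 / 8026.38 × 100 = 116.4737

116.5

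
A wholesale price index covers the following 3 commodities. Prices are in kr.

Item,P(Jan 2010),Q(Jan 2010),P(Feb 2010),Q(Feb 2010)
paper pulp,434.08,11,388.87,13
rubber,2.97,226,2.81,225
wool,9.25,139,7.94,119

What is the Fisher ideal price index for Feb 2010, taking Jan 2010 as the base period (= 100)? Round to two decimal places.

Laspeyres component (base-period weights):
ΣP(Feb 2010)Q(Jan 2010) = 388.87×11 + 2.81×226 + 7.94×139 = 4277.57 + 635.06 + 1103.66 = 6016.29
ΣP(Jan 2010)Q(Jan 2010) = 434.08×11 + 2.97×226 + 9.25×139 = 4774.88 + 671.22 + 1285.75 = 6731.85
L = 6016.29 / 6731.85 × 100 = 89.3705
Paasche component (current-period weights):
ΣP(Feb 2010)Q(Feb 2010) = 388.87×13 + 2.81×225 + 7.94×119 = 5055.31 + 632.25 + 944.86 = 6632.42
ΣP(Jan 2010)Q(Feb 2010) = 434.08×13 + 2.97×225 + 9.25×119 = 5643.04 + 668.25 + 1100.75 = 7412.04
P = 6632.42 / 7412.04 × 100 = 89.4817
Fisher = √(L × P) = √(89.3705 × 89.4817) = 89.4261

89.43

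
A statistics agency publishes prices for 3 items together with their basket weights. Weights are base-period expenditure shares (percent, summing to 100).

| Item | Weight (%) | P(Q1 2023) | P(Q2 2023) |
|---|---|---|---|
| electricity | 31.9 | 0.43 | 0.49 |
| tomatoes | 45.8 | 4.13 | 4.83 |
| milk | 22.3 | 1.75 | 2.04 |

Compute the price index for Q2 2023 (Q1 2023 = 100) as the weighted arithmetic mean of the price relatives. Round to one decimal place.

115.9

electricity: 31.9 × (0.49/0.43) = 31.9 × 1.139535 = 36.3512
tomatoes: 45.8 × (4.83/4.13) = 45.8 × 1.169492 = 53.5627
milk: 22.3 × (2.04/1.75) = 22.3 × 1.165714 = 25.9954
Index = Σ wᵢ·(p₁ᵢ/p₀ᵢ) = 36.3512 + 53.5627 + 25.9954 = 115.9093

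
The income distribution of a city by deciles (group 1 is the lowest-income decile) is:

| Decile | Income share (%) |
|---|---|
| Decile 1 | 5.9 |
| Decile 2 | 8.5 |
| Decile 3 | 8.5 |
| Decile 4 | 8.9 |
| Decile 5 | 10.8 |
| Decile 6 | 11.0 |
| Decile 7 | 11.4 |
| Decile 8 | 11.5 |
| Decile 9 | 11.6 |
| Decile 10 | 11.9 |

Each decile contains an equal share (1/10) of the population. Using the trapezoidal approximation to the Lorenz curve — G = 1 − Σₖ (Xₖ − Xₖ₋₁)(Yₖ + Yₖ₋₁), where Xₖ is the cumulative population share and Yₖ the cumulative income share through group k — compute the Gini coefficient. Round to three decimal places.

0.098

Cumulative income shares Yₖ: 0.0590, 0.1440, 0.2290, 0.3180, 0.4260, 0.5360, 0.6500, 0.7650, 0.8810, 1.0000
Σ (Xₖ−Xₖ₋₁)(Yₖ+Yₖ₋₁) = (1/10)(0.0590+0.0000) + (1/10)(0.1440+0.0590) + (1/10)(0.2290+0.1440) + (1/10)(0.3180+0.2290) + (1/10)(0.4260+0.3180) + (1/10)(0.5360+0.4260) + (1/10)(0.6500+0.5360) + (1/10)(0.7650+0.6500) + (1/10)(0.8810+0.7650) + (1/10)(1.0000+0.8810)
  = 0.0059 + 0.0203 + 0.0373 + 0.0547 + 0.0744 + 0.0962 + 0.1186 + 0.1415 + 0.1646 + 0.1881 = 0.9016
G = 1 − 0.9016 = 0.0984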